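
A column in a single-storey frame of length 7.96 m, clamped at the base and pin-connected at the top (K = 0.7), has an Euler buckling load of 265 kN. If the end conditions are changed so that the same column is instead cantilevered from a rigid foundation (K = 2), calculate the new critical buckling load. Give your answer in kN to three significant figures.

P_cr ∝ 1/K², so P_cr,new = P_cr,old × (K_old/K_new)² = 265 × (0.7/2)²
= 265 × 0.1225 = 32.5 kN

P_cr ≈ 32.5 kN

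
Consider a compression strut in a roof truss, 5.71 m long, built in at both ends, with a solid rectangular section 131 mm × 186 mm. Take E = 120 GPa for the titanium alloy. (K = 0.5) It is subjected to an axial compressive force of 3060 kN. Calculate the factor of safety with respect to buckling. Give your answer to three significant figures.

Buckling occurs about the weak axis: I_min = h·b³/12 with b = 131 mm (the shorter side).
I_min = 186×131³/12 = 3.485×10^7 mm⁴
I = 3.485×10^7 mm⁴ = 3.485×10^-5 m⁴
Effective length L_e = K·L = 0.5 × 5.71 = 2.855 m
P_cr = π²EI / L_e² = π² × 120×10⁹ × 3.485×10^-5 / 2.855² = 5.063×10^6 N
Factor of safety n = P_cr / P = 5063.1 / 3060 = 1.65

n ≈ 1.65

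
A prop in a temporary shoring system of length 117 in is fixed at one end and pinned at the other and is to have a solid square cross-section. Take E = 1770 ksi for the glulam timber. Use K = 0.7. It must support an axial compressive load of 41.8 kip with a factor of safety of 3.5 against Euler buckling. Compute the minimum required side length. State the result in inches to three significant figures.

a ≈ 5.10 in

Required P_cr = n·P = 3.5 × 41.8 = 146.3 kip
L_e = K·L = 0.7 × 117 = 81.90 in
Required I = P_cr·L_e²/(π²E) = 1.463×10^5 × 81.90² / (π² × 1.77×10^6) = 56.17 in⁴
Solid square: I = a⁴/12  ⇒  a = (12I)^(1/4) = (12×56.17)^(1/4) = 5.10 in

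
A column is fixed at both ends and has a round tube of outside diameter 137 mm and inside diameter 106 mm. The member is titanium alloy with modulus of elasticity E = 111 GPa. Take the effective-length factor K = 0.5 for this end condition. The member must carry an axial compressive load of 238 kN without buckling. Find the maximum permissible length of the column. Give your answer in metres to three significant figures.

L_max ≈ 14.3 m

d_o = 137 mm, d_i = 106 mm
I = π(d_o⁴ − d_i⁴)/64 = π(137⁴ − 106.0⁴)/64 = 1.110×10^7 mm⁴
I = 1.110×10^-5 m⁴
At the buckling limit P_cr = P = 2.380×10^5 N
From P_cr = π²EI/(K·L)²:  L = (1/K)·√(π²EI/P_cr) = (1/0.5)·√(π²×1.11×10^11×1.110×10^-5/2.380×10^5)
L = 14.3 m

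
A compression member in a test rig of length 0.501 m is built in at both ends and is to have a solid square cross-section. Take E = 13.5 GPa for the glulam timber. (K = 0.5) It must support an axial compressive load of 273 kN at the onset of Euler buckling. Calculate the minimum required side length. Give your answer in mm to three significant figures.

a ≈ 35.2 mm

L_e = K·L = 0.5 × 0.501 = 0.2505 m
Required I = P_cr·L_e²/(π²E) = 2.730×10^5 × 0.2505² / (π² × 1.35×10^10) = 1.286×10^-7 m⁴
I_req = 1.286×10^5 mm⁴
Solid square: I = a⁴/12  ⇒  a = (12I)^(1/4) = (12×1.286×10^5)^(1/4) = 35.2 mm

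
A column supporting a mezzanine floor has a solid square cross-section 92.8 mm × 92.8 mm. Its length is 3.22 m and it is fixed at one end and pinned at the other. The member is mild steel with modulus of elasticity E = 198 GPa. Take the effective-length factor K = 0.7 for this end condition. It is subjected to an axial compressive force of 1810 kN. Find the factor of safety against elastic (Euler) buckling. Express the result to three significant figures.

n ≈ 1.31

I = a⁴/12 = 92.8⁴/12 = 6.180×10^6 mm⁴
I = 6.180×10^6 mm⁴ = 6.180×10^-6 m⁴
Effective length L_e = K·L = 0.7 × 3.22 = 2.254 m
P_cr = π²EI / L_e² = π² × 198×10⁹ × 6.180×10^-6 / 2.254² = 2.377×10^6 N
Factor of safety n = P_cr / P = 2377.2 / 1810 = 1.31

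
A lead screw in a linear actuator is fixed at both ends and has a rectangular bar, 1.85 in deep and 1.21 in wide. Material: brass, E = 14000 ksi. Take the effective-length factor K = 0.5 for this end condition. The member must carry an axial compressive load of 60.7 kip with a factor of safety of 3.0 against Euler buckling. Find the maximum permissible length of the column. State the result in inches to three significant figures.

L_max ≈ 28.8 in

Buckling occurs about the weak axis: I_min = h·b³/12 with b = 1.21 in (the shorter side).
I_min = 1.85×1.21³/12 = 0.2731 in⁴
Required critical load P_cr = n·P = 3.0 × 60.7 = 182.1 kip = 1.821×10^5 lb
From P_cr = π²EI/(K·L)²:  L = (1/K)·√(π²EI/P_cr) = (1/0.5)·√(π²×1.40×10^7×0.2731/1.821×10^5)
L = 28.8 in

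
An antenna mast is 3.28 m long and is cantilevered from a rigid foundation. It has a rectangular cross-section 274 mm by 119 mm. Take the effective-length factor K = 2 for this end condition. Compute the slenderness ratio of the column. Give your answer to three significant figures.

λ ≈ 191

For a rectangle r_min = b/√12 = 119/√12 = 34.35 mm
L_e = K·L = 2 × 3.28 m = 6.560 m = 6560.0 mm
λ = L_e / r_min = 6560.0 / 34.35 = 191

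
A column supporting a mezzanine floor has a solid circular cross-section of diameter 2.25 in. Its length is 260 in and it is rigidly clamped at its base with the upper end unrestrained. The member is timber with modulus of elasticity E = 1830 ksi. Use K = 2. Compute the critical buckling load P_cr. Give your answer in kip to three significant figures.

P_cr ≈ 0.0840 kip

I = πd⁴/64 = π×2.25⁴/64 = 1.258 in⁴
Effective length L_e = K·L = 2 × 260 = 520.0 in
P_cr = π²EI / L_e² = π² × 1830×10³ × 1.258 / 520.0² = 84.03 lb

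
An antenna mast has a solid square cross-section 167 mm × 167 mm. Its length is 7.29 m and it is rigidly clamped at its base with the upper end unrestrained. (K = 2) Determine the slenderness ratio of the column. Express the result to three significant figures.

λ ≈ 302

For a square r = a/√12 = 167/√12 = 48.21 mm
L_e = K·L = 2 × 7.29 m = 14.58 m = 14580 mm
λ = L_e / r_min = 14580 / 48.21 = 302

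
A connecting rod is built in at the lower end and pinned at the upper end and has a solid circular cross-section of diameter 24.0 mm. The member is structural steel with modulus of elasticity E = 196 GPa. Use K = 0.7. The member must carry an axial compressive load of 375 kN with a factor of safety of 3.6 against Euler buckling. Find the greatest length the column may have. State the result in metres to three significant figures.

I = πd⁴/64 = π×24.0⁴/64 = 1.629×10^4 mm⁴
I = 1.629×10^-8 m⁴
Required critical load P_cr = n·P = 3.6 × 375 = 1350 kN = 1.350×10^6 N
From P_cr = π²EI/(K·L)²:  L = (1/K)·√(π²EI/P_cr) = (1/0.7)·√(π²×1.96×10^11×1.629×10^-8/1.350×10^6)
L = 0.218 m

L_max ≈ 0.218 m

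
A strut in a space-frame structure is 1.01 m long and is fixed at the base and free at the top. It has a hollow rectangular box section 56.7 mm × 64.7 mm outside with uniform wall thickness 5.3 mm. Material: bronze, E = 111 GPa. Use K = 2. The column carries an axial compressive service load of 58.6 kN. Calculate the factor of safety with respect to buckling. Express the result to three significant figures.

n ≈ 2.48

Inner dimensions: h_i = 64.7 − 2×5.3 = 54.10 mm, b_i = 56.7 − 2×5.3 = 46.10 mm
Weak-axis I_min = (h_o·b_o³ − h_i·b_i³)/12 with b_o = 56.7, b_i = 46.10 mm (shorter outer/inner sides).
I_min = (64.7×56.7³ − 54.10×46.10³)/12 = 5.411×10^5 mm⁴
I = 5.411×10^5 mm⁴ = 5.411×10^-7 m⁴
Effective length L_e = K·L = 2 × 1.01 = 2.020 m
P_cr = π²EI / L_e² = π² × 111×10⁹ × 5.411×10^-7 / 2.020² = 1.453×10^5 N
Factor of safety n = P_cr / P = 145.28 / 58.6 = 2.48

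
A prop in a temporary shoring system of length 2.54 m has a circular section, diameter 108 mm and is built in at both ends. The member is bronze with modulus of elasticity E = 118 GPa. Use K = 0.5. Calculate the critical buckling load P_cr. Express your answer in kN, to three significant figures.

I = πd⁴/64 = π×108⁴/64 = 6.678×10^6 mm⁴
I = 6.678×10^6 mm⁴ = 6.678×10^-6 m⁴
Effective length L_e = K·L = 0.5 × 2.54 = 1.270 m
P_cr = π²EI / L_e² = π² × 118×10⁹ × 6.678×10^-6 / 1.270² = 4.822×10^6 N

P_cr ≈ 4820 kN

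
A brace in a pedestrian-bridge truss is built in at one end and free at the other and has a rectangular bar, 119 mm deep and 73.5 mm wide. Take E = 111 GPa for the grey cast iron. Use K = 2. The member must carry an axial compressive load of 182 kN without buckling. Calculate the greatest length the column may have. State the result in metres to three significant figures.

L_max ≈ 2.43 m

Buckling occurs about the weak axis: I_min = h·b³/12 with b = 73.5 mm (the shorter side).
I_min = 119×73.5³/12 = 3.938×10^6 mm⁴
I = 3.938×10^-6 m⁴
At the buckling limit P_cr = P = 1.820×10^5 N
From P_cr = π²EI/(K·L)²:  L = (1/K)·√(π²EI/P_cr) = (1/2)·√(π²×1.11×10^11×3.938×10^-6/1.820×10^5)
L = 2.43 m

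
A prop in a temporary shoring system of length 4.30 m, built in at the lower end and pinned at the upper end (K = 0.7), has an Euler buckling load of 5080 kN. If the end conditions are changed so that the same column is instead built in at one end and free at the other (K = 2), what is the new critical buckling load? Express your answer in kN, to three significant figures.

P_cr ≈ 622 kN

P_cr ∝ 1/K², so P_cr,new = P_cr,old × (K_old/K_new)² = 5080 × (0.7/2)²
= 5080 × 0.1225 = 622 kN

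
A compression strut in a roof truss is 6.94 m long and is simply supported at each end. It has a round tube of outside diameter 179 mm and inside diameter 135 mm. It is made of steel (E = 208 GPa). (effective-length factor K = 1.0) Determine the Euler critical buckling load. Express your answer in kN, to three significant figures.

d_o = 179 mm, d_i = 135 mm
I = π(d_o⁴ − d_i⁴)/64 = π(179⁴ − 135.0⁴)/64 = 3.409×10^7 mm⁴
I = 3.409×10^7 mm⁴ = 3.409×10^-5 m⁴
Effective length L_e = K·L = 1 × 6.94 = 6.940 m
P_cr = π²EI / L_e² = π² × 208×10⁹ × 3.409×10^-5 / 6.940² = 1.453×10^6 N

P_cr ≈ 1450 kN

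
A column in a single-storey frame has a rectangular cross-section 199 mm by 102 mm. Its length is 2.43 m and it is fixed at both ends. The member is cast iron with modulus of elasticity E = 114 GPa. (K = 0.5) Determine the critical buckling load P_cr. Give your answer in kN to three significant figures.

Buckling occurs about the weak axis: I_min = h·b³/12 with b = 102 mm (the shorter side).
I_min = 199×102³/12 = 1.760×10^7 mm⁴
I = 1.760×10^7 mm⁴ = 1.760×10^-5 m⁴
Effective length L_e = K·L = 0.5 × 2.43 = 1.215 m
P_cr = π²EI / L_e² = π² × 114×10⁹ × 1.760×10^-5 / 1.215² = 1.341×10^7 N

P_cr ≈ 13400 kN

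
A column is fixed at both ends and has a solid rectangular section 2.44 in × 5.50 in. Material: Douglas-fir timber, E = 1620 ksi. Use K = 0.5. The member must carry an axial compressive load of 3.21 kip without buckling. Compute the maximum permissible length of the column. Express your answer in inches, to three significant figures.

Buckling occurs about the weak axis: I_min = h·b³/12 with b = 2.44 in (the shorter side).
I_min = 5.50×2.44³/12 = 6.658 in⁴
At the buckling limit P_cr = P = 3.210×10^3 lb
From P_cr = π²EI/(K·L)²:  L = (1/K)·√(π²EI/P_cr) = (1/0.5)·√(π²×1.62×10^6×6.658/3.210×10^3)
L = 364 in

L_max ≈ 364 in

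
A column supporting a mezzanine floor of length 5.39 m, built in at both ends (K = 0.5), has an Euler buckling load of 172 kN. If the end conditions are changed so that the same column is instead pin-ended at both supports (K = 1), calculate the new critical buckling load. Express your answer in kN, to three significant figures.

P_cr ∝ 1/K², so P_cr,new = P_cr,old × (K_old/K_new)² = 172 × (0.5/1)²
= 172 × 0.2500 = 43.0 kN

P_cr ≈ 43.0 kN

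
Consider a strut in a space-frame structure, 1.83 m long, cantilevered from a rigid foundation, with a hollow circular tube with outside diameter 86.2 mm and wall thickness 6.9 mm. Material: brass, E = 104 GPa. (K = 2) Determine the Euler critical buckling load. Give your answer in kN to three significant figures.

Inner diameter d_i = 86.2 − 2×6.9 = 72.40 mm
I = π(d_o⁴ − d_i⁴)/64 = π(86.2⁴ − 72.40⁴)/64 = 1.361×10^6 mm⁴
I = 1.361×10^6 mm⁴ = 1.361×10^-6 m⁴
Effective length L_e = K·L = 2 × 1.83 = 3.660 m
P_cr = π²EI / L_e² = π² × 104×10⁹ × 1.361×10^-6 / 3.660² = 1.043×10^5 N

P_cr ≈ 104 kN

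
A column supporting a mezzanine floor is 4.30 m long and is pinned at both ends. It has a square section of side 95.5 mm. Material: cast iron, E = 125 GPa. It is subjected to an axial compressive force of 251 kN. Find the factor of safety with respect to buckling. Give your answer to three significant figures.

I = a⁴/12 = 95.5⁴/12 = 6.932×10^6 mm⁴
I = 6.932×10^6 mm⁴ = 6.932×10^-6 m⁴
Effective length L_e = K·L = 1 × 4.30 = 4.300 m
P_cr = π²EI / L_e² = π² × 125×10⁹ × 6.932×10^-6 / 4.300² = 4.625×10^5 N
Factor of safety n = P_cr / P = 462.49 / 251 = 1.84

n ≈ 1.84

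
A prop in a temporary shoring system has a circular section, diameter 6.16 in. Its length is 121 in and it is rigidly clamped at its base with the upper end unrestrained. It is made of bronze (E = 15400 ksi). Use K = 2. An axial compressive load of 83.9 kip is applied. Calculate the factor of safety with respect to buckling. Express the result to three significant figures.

n ≈ 2.19

I = πd⁴/64 = π×6.16⁴/64 = 70.68 in⁴
Effective length L_e = K·L = 2 × 121 = 242.0 in
P_cr = π²EI / L_e² = π² × 15400×10³ × 70.68 / 242.0² = 1.834×10^5 lb
Factor of safety n = P_cr / P = 183.44 / 83.9 = 2.19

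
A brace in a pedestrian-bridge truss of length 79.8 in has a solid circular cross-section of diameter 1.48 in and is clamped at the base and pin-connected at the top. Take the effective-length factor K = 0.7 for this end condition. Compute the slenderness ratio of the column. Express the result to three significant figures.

I = πd⁴/64 = π×1.48⁴/64 = 0.2355 in⁴
A = 1.720 in²;  r_min = √(I/A) = √(0.2355/1.720) = 0.3700 in
L_e = K·L = 0.7 × 79.8 = 55.86 in
λ = L_e / r_min = 55.860 / 0.3700 = 151

λ ≈ 151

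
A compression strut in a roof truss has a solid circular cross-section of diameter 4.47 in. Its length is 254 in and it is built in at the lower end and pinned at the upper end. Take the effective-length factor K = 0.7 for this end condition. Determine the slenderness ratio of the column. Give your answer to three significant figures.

λ ≈ 159

For a solid circle r = d/4 = 4.47/4 = 1.118 in
L_e = K·L = 0.7 × 254 = 177.8 in
λ = L_e / r_min = 177.80 / 1.118 = 159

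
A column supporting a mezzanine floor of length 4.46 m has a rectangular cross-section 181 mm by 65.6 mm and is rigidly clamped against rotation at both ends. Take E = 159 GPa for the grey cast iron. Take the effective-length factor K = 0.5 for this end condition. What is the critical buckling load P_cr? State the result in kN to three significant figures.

P_cr ≈ 1340 kN

Buckling occurs about the weak axis: I_min = h·b³/12 with b = 65.6 mm (the shorter side).
I_min = 181×65.6³/12 = 4.258×10^6 mm⁴
I = 4.258×10^6 mm⁴ = 4.258×10^-6 m⁴
Effective length L_e = K·L = 0.5 × 4.46 = 2.230 m
P_cr = π²EI / L_e² = π² × 159×10⁹ × 4.258×10^-6 / 2.230² = 1.344×10^6 N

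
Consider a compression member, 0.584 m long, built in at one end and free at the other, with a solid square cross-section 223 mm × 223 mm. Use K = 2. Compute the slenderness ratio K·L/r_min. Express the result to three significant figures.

I = a⁴/12 = 223⁴/12 = 2.061×10^8 mm⁴
A = 4.973×10^4 mm²;  r_min = √(I/A) = √(2.061×10^8/4.973×10^4) = 64.37 mm
L_e = K·L = 2 × 0.584 m = 1.168 m = 1168.0 mm
λ = L_e / r_min = 1168.0 / 64.37 = 18.1

λ ≈ 18.1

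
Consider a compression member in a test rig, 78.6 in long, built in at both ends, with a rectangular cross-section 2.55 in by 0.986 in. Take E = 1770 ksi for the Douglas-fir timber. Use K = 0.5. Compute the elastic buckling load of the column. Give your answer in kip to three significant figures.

P_cr ≈ 2.30 kip

Buckling occurs about the weak axis: I_min = h·b³/12 with b = 0.986 in (the shorter side).
I_min = 2.55×0.986³/12 = 0.2037 in⁴
Effective length L_e = K·L = 0.5 × 78.6 = 39.30 in
P_cr = π²EI / L_e² = π² × 1770×10³ × 0.2037 / 39.30² = 2.304×10^3 lb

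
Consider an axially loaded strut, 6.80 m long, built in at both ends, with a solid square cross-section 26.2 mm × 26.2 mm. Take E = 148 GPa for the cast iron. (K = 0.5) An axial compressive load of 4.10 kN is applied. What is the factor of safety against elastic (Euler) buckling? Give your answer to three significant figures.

n ≈ 1.21

I = a⁴/12 = 26.2⁴/12 = 3.927×10^4 mm⁴
I = 3.927×10^4 mm⁴ = 3.927×10^-8 m⁴
Effective length L_e = K·L = 0.5 × 6.80 = 3.400 m
P_cr = π²EI / L_e² = π² × 148×10⁹ × 3.927×10^-8 / 3.400² = 4.962×10^3 N
Factor of safety n = P_cr / P = 4.9617 / 4.10 = 1.21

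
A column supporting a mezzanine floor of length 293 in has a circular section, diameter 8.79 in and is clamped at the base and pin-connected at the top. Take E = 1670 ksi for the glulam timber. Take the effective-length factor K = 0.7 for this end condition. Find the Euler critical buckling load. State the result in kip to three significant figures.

P_cr ≈ 115 kip

I = πd⁴/64 = π×8.79⁴/64 = 293.0 in⁴
Effective length L_e = K·L = 0.7 × 293 = 205.1 in
P_cr = π²EI / L_e² = π² × 1670×10³ × 293.0 / 205.1² = 1.148×10^5 lb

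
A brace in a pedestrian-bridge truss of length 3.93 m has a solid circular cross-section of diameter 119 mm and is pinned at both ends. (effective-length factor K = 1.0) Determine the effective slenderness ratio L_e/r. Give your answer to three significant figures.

For a solid circle r = d/4 = 119/4 = 29.75 mm
L_e = K·L = 1 × 3.93 m = 3.930 m = 3930.0 mm
λ = L_e / r_min = 3930.0 / 29.75 = 132

λ ≈ 132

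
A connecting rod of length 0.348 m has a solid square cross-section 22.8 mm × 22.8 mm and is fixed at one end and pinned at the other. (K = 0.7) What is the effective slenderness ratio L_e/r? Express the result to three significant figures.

For a square r = a/√12 = 22.8/√12 = 6.582 mm
L_e = K·L = 0.7 × 0.348 m = 0.2436 m = 243.60 mm
λ = L_e / r_min = 243.60 / 6.582 = 37.0

λ ≈ 37.0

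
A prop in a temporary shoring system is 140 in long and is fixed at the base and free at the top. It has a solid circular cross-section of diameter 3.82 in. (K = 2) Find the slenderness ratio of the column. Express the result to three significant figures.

I = πd⁴/64 = π×3.82⁴/64 = 10.45 in⁴
A = 11.46 in²;  r_min = √(I/A) = √(10.45/11.46) = 0.9550 in
L_e = K·L = 2 × 140 = 280.0 in
λ = L_e / r_min = 280.00 / 0.9550 = 293

λ ≈ 293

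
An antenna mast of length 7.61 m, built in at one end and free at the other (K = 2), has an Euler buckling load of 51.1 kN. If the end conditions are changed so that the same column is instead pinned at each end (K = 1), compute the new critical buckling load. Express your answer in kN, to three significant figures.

P_cr ∝ 1/K², so P_cr,new = P_cr,old × (K_old/K_new)² = 51.1 × (2/1)²
= 51.1 × 4.000 = 204 kN

P_cr ≈ 204 kN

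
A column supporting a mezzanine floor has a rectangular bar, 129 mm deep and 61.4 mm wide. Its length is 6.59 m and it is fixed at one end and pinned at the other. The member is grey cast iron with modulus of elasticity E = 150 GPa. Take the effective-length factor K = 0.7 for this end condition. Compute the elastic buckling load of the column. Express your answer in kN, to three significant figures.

P_cr ≈ 173 kN

Buckling occurs about the weak axis: I_min = h·b³/12 with b = 61.4 mm (the shorter side).
I_min = 129×61.4³/12 = 2.488×10^6 mm⁴
I = 2.488×10^6 mm⁴ = 2.488×10^-6 m⁴
Effective length L_e = K·L = 0.7 × 6.59 = 4.613 m
P_cr = π²EI / L_e² = π² × 150×10⁹ × 2.488×10^-6 / 4.613² = 1.731×10^5 N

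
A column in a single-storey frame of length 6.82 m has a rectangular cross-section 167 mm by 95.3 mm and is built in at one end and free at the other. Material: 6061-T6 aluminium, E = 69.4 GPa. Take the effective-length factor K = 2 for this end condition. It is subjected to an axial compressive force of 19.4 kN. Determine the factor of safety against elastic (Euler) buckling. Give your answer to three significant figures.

Buckling occurs about the weak axis: I_min = h·b³/12 with b = 95.3 mm (the shorter side).
I_min = 167×95.3³/12 = 1.205×10^7 mm⁴
I = 1.205×10^7 mm⁴ = 1.205×10^-5 m⁴
Effective length L_e = K·L = 2 × 6.82 = 13.64 m
P_cr = π²EI / L_e² = π² × 69.4×10⁹ × 1.205×10^-5 / 13.64² = 4.434×10^4 N
Factor of safety n = P_cr / P = 44.345 / 19.4 = 2.29

n ≈ 2.29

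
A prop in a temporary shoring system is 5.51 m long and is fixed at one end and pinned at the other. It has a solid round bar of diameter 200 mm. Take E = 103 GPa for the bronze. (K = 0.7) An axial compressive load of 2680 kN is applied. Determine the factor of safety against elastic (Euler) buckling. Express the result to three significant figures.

I = πd⁴/64 = π×200⁴/64 = 7.854×10^7 mm⁴
I = 7.854×10^7 mm⁴ = 7.854×10^-5 m⁴
Effective length L_e = K·L = 0.7 × 5.51 = 3.857 m
P_cr = π²EI / L_e² = π² × 103×10⁹ × 7.854×10^-5 / 3.857² = 5.367×10^6 N
Factor of safety n = P_cr / P = 5367.0 / 2680 = 2.00

n ≈ 2.00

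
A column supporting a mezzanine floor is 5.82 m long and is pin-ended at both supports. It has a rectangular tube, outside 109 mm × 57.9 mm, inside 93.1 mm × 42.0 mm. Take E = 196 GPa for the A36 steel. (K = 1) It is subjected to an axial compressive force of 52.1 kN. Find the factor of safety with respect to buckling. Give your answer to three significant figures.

n ≈ 1.30

Weak-axis I_min = (h_o·b_o³ − h_i·b_i³)/12 with b_o = 57.9, b_i = 42.00 mm (shorter outer/inner sides).
I_min = (109×57.9³ − 93.10×42.00³)/12 = 1.188×10^6 mm⁴
I = 1.188×10^6 mm⁴ = 1.188×10^-6 m⁴
Effective length L_e = K·L = 1 × 5.82 = 5.820 m
P_cr = π²EI / L_e² = π² × 196×10⁹ × 1.188×10^-6 / 5.820² = 6.786×10^4 N
Factor of safety n = P_cr / P = 67.864 / 52.1 = 1.30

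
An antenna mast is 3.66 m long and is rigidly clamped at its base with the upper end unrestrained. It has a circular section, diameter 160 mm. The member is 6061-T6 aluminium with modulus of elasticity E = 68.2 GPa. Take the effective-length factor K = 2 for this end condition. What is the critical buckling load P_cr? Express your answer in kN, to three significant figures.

I = πd⁴/64 = π×160⁴/64 = 3.217×10^7 mm⁴
I = 3.217×10^7 mm⁴ = 3.217×10^-5 m⁴
Effective length L_e = K·L = 2 × 3.66 = 7.320 m
P_cr = π²EI / L_e² = π² × 68.2×10⁹ × 3.217×10^-5 / 7.320² = 4.041×10^5 N

P_cr ≈ 404 kN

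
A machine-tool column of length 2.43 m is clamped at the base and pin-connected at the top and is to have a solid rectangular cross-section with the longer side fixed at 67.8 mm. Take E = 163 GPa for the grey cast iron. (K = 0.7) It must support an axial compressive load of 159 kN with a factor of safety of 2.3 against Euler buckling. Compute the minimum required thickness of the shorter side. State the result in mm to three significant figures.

b ≈ 48.8 mm

Required P_cr = n·P = 2.3 × 159 = 365.7 kN
L_e = K·L = 0.7 × 2.43 = 1.701 m
Required I = P_cr·L_e²/(π²E) = 3.657×10^5 × 1.701² / (π² × 1.63×10^11) = 6.577×10^-7 m⁴
I_req = 6.577×10^5 mm⁴
Rectangle, weak axis: I_min = h·b³/12 with h = 67.8 mm fixed  ⇒  b = (12I/h)^(1/3) = 48.8 mm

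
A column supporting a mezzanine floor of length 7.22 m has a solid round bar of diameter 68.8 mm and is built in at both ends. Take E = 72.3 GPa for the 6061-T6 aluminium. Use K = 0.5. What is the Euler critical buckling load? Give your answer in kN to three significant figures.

P_cr ≈ 60.2 kN

I = πd⁴/64 = π×68.8⁴/64 = 1.100×10^6 mm⁴
I = 1.100×10^6 mm⁴ = 1.100×10^-6 m⁴
Effective length L_e = K·L = 0.5 × 7.22 = 3.610 m
P_cr = π²EI / L_e² = π² × 72.3×10⁹ × 1.100×10^-6 / 3.610² = 6.022×10^4 N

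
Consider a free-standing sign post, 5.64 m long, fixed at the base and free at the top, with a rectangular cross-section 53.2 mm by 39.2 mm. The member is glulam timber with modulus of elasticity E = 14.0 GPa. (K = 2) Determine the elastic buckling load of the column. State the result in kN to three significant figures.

P_cr ≈ 0.290 kN

Buckling occurs about the weak axis: I_min = h·b³/12 with b = 39.2 mm (the shorter side).
I_min = 53.2×39.2³/12 = 2.670×10^5 mm⁴
I = 2.670×10^5 mm⁴ = 2.670×10^-7 m⁴
Effective length L_e = K·L = 2 × 5.64 = 11.28 m
P_cr = π²EI / L_e² = π² × 14.0×10⁹ × 2.670×10^-7 / 11.28² = 290.0 N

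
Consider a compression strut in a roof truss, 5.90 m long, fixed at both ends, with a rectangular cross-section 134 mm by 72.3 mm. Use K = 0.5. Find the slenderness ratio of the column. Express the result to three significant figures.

λ ≈ 141

For a rectangle r_min = b/√12 = 72.3/√12 = 20.87 mm
L_e = K·L = 0.5 × 5.90 m = 2.950 m = 2950.0 mm
λ = L_e / r_min = 2950.0 / 20.87 = 141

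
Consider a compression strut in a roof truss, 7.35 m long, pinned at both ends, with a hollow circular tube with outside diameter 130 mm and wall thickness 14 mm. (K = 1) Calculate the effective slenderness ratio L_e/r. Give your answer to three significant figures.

λ ≈ 178

Inner diameter d_i = 130 − 2×14 = 102.0 mm
I = π(d_o⁴ − d_i⁴)/64 = π(130⁴ − 102.0⁴)/64 = 8.706×10^6 mm⁴
A = 5.102×10^3 mm²;  r_min = √(I/A) = √(8.706×10^6/5.102×10^3) = 41.31 mm
L_e = K·L = 1 × 7.35 m = 7.350 m = 7350.0 mm
λ = L_e / r_min = 7350.0 / 41.31 = 178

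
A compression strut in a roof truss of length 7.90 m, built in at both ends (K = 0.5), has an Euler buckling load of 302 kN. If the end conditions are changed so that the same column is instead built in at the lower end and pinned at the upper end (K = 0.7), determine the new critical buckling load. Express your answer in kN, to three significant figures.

P_cr ∝ 1/K², so P_cr,new = P_cr,old × (K_old/K_new)² = 302 × (0.5/0.7)²
= 302 × 0.5102 = 154 kN

P_cr ≈ 154 kN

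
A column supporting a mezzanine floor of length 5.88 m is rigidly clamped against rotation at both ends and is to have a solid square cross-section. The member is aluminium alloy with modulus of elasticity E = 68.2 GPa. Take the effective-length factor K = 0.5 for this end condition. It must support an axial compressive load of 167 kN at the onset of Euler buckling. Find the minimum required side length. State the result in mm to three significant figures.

a ≈ 71.2 mm

L_e = K·L = 0.5 × 5.88 = 2.940 m
Required I = P_cr·L_e²/(π²E) = 1.670×10^5 × 2.940² / (π² × 6.82×10^10) = 2.145×10^-6 m⁴
I_req = 2.145×10^6 mm⁴
Solid square: I = a⁴/12  ⇒  a = (12I)^(1/4) = (12×2.145×10^6)^(1/4) = 71.2 mm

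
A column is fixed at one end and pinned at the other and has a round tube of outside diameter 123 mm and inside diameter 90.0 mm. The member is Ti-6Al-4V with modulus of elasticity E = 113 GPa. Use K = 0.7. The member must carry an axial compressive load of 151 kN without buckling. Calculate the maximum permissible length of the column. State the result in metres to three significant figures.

L_max ≈ 11.0 m

d_o = 123 mm, d_i = 90.0 mm
I = π(d_o⁴ − d_i⁴)/64 = π(123⁴ − 90.00⁴)/64 = 8.015×10^6 mm⁴
I = 8.015×10^-6 m⁴
At the buckling limit P_cr = P = 1.510×10^5 N
From P_cr = π²EI/(K·L)²:  L = (1/K)·√(π²EI/P_cr) = (1/0.7)·√(π²×1.13×10^11×8.015×10^-6/1.510×10^5)
L = 11.0 m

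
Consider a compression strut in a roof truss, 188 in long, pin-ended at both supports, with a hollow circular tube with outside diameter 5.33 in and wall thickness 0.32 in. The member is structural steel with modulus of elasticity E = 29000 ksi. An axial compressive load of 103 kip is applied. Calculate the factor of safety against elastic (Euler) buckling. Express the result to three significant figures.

Inner diameter d_i = 5.33 − 2×0.32 = 4.690 in
I = π(d_o⁴ − d_i⁴)/64 = π(5.33⁴ − 4.690⁴)/64 = 15.87 in⁴
Effective length L_e = K·L = 1 × 188 = 188.0 in
P_cr = π²EI / L_e² = π² × 29000×10³ × 15.87 / 188.0² = 1.285×10^5 lb
Factor of safety n = P_cr / P = 128.49 / 103 = 1.25

n ≈ 1.25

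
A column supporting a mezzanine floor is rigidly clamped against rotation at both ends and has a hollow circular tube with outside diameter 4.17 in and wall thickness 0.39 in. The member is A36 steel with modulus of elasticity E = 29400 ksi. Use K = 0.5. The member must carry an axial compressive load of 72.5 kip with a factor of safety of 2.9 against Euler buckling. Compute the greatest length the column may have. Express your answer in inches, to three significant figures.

L_max ≈ 215 in

Inner diameter d_i = 4.17 − 2×0.39 = 3.390 in
I = π(d_o⁴ − d_i⁴)/64 = π(4.17⁴ − 3.390⁴)/64 = 8.360 in⁴
Required critical load P_cr = n·P = 2.9 × 72.5 = 210.2 kip = 2.103×10^5 lb
From P_cr = π²EI/(K·L)²:  L = (1/K)·√(π²EI/P_cr) = (1/0.5)·√(π²×2.94×10^7×8.360/2.103×10^5)
L = 215 in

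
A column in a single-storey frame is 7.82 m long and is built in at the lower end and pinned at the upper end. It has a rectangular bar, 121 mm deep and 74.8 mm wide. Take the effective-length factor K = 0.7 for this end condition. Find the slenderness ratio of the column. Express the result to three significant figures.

λ ≈ 254

For a rectangle r_min = b/√12 = 74.8/√12 = 21.59 mm
L_e = K·L = 0.7 × 7.82 m = 5.474 m = 5474.0 mm
λ = L_e / r_min = 5474.0 / 21.59 = 254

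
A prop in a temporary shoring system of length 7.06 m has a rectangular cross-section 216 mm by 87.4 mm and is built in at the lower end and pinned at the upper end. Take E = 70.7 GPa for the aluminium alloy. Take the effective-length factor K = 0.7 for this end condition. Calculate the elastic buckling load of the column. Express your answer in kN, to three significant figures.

Buckling occurs about the weak axis: I_min = h·b³/12 with b = 87.4 mm (the shorter side).
I_min = 216×87.4³/12 = 1.202×10^7 mm⁴
I = 1.202×10^7 mm⁴ = 1.202×10^-5 m⁴
Effective length L_e = K·L = 0.7 × 7.06 = 4.942 m
P_cr = π²EI / L_e² = π² × 70.7×10⁹ × 1.202×10^-5 / 4.942² = 3.433×10^5 N

P_cr ≈ 343 kN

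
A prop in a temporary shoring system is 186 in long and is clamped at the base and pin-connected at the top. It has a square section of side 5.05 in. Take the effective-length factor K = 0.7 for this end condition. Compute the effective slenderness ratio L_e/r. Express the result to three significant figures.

λ ≈ 89.3

I = a⁴/12 = 5.05⁴/12 = 54.20 in⁴
A = 25.50 in²;  r_min = √(I/A) = √(54.20/25.50) = 1.458 in
L_e = K·L = 0.7 × 186 = 130.2 in
λ = L_e / r_min = 130.20 / 1.458 = 89.3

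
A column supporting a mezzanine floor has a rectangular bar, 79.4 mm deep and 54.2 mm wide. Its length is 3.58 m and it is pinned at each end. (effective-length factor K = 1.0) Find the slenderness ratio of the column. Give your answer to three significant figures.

λ ≈ 229

For a rectangle r_min = b/√12 = 54.2/√12 = 15.65 mm
L_e = K·L = 1 × 3.58 m = 3.580 m = 3580.0 mm
λ = L_e / r_min = 3580.0 / 15.65 = 229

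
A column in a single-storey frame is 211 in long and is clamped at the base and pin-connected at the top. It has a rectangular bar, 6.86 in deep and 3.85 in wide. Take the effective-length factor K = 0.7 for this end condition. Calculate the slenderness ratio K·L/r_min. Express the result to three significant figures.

λ ≈ 133

Buckling occurs about the weak axis: I_min = h·b³/12 with b = 3.85 in (the shorter side).
I_min = 6.86×3.85³/12 = 32.62 in⁴
A = 26.41 in²;  r_min = √(I/A) = √(32.62/26.41) = 1.111 in
L_e = K·L = 0.7 × 211 = 147.7 in
λ = L_e / r_min = 147.70 / 1.111 = 133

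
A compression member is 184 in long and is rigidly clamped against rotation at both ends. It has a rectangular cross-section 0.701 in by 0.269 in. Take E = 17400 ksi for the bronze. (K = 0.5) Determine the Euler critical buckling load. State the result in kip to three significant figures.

Buckling occurs about the weak axis: I_min = h·b³/12 with b = 0.269 in (the shorter side).
I_min = 0.701×0.269³/12 = 1.137×10^-3 in⁴
Effective length L_e = K·L = 0.5 × 184 = 92.00 in
P_cr = π²EI / L_e² = π² × 17400×10³ × 1.137×10^-3 / 92.00² = 23.07 lb

P_cr ≈ 0.0231 kip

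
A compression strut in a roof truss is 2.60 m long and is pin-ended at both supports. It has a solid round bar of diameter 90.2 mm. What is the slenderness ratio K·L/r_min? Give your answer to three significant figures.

λ ≈ 115

I = πd⁴/64 = π×90.2⁴/64 = 3.249×10^6 mm⁴
A = 6.390×10^3 mm²;  r_min = √(I/A) = √(3.249×10^6/6.390×10^3) = 22.55 mm
L_e = K·L = 1 × 2.60 m = 2.600 m = 2600.0 mm
λ = L_e / r_min = 2600.0 / 22.55 = 115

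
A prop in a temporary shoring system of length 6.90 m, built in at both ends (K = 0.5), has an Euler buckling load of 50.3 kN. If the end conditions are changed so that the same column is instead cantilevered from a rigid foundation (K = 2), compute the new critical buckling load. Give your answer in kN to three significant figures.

P_cr ≈ 3.14 kN

P_cr ∝ 1/K², so P_cr,new = P_cr,old × (K_old/K_new)² = 50.3 × (0.5/2)²
= 50.3 × 0.06250 = 3.14 kN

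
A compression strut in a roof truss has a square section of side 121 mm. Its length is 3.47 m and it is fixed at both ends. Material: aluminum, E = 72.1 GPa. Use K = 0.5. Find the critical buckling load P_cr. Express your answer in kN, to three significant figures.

P_cr ≈ 4220 kN

I = a⁴/12 = 121⁴/12 = 1.786×10^7 mm⁴
I = 1.786×10^7 mm⁴ = 1.786×10^-5 m⁴
Effective length L_e = K·L = 0.5 × 3.47 = 1.735 m
P_cr = π²EI / L_e² = π² × 72.1×10⁹ × 1.786×10^-5 / 1.735² = 4.223×10^6 N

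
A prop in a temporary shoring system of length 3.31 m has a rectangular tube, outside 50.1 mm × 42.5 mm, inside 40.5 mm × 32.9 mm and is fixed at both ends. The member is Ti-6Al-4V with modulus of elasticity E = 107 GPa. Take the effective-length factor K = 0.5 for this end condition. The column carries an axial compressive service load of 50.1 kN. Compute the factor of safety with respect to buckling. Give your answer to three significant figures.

n ≈ 1.54

Weak-axis I_min = (h_o·b_o³ − h_i·b_i³)/12 with b_o = 42.5, b_i = 32.90 mm (shorter outer/inner sides).
I_min = (50.1×42.5³ − 40.50×32.90³)/12 = 2.003×10^5 mm⁴
I = 2.003×10^5 mm⁴ = 2.003×10^-7 m⁴
Effective length L_e = K·L = 0.5 × 3.31 = 1.655 m
P_cr = π²EI / L_e² = π² × 107×10⁹ × 2.003×10^-7 / 1.655² = 7.723×10^4 N
Factor of safety n = P_cr / P = 77.230 / 50.1 = 1.54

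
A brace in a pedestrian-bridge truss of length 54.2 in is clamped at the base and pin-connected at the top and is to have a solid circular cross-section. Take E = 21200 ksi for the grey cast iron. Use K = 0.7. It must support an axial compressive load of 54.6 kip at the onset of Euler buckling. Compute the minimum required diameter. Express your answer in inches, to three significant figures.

d ≈ 1.66 in

L_e = K·L = 0.7 × 54.2 = 37.94 in
Required I = P_cr·L_e²/(π²E) = 5.460×10^4 × 37.94² / (π² × 2.12×10^7) = 0.3756 in⁴
Solid circle: I = πd⁴/64  ⇒  d = (64I/π)^(1/4) = (64×0.3756/π)^(1/4) = 1.66 in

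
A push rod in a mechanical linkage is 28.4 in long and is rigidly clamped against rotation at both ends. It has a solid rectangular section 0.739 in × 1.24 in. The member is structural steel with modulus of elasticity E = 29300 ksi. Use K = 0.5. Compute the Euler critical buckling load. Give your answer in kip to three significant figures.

Buckling occurs about the weak axis: I_min = h·b³/12 with b = 0.739 in (the shorter side).
I_min = 1.24×0.739³/12 = 4.170×10^-2 in⁴
Effective length L_e = K·L = 0.5 × 28.4 = 14.20 in
P_cr = π²EI / L_e² = π² × 29300×10³ × 4.170×10^-2 / 14.20² = 5.981×10^4 lb

P_cr ≈ 59.8 kip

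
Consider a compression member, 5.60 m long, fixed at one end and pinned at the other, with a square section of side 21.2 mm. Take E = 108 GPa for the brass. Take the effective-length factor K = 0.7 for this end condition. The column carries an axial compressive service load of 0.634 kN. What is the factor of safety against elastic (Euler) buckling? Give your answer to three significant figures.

n ≈ 1.84

I = a⁴/12 = 21.2⁴/12 = 1.683×10^4 mm⁴
I = 1.683×10^4 mm⁴ = 1.683×10^-8 m⁴
Effective length L_e = K·L = 0.7 × 5.60 = 3.920 m
P_cr = π²EI / L_e² = π² × 108×10⁹ × 1.683×10^-8 / 3.920² = 1.168×10^3 N
Factor of safety n = P_cr / P = 1.1677 / 0.634 = 1.84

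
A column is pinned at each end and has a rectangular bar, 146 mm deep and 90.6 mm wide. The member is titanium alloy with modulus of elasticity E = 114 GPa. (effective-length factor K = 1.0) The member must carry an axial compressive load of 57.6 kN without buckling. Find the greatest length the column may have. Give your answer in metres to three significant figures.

Buckling occurs about the weak axis: I_min = h·b³/12 with b = 90.6 mm (the shorter side).
I_min = 146×90.6³/12 = 9.048×10^6 mm⁴
I = 9.048×10^-6 m⁴
At the buckling limit P_cr = P = 5.760×10^4 N
From P_cr = π²EI/(K·L)²:  L = (1/K)·√(π²EI/P_cr) = (1/1)·√(π²×1.14×10^11×9.048×10^-6/5.760×10^4)
L = 13.3 m

L_max ≈ 13.3 m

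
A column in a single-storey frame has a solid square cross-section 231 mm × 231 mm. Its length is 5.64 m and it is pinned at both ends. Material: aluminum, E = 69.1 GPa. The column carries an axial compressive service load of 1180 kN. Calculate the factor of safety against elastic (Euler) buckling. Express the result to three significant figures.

I = a⁴/12 = 231⁴/12 = 2.373×10^8 mm⁴
I = 2.373×10^8 mm⁴ = 2.373×10^-4 m⁴
Effective length L_e = K·L = 1 × 5.64 = 5.640 m
P_cr = π²EI / L_e² = π² × 69.1×10⁹ × 2.373×10^-4 / 5.640² = 5.087×10^6 N
Factor of safety n = P_cr / P = 5087.3 / 1180 = 4.31

n ≈ 4.31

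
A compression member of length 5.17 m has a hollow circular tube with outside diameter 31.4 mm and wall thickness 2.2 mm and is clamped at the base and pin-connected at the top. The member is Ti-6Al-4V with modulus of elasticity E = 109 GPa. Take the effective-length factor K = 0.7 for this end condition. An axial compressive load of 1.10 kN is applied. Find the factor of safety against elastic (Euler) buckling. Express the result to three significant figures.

n ≈ 1.62

Inner diameter d_i = 31.4 − 2×2.2 = 27.00 mm
I = π(d_o⁴ − d_i⁴)/64 = π(31.4⁴ − 27.00⁴)/64 = 2.163×10^4 mm⁴
I = 2.163×10^4 mm⁴ = 2.163×10^-8 m⁴
Effective length L_e = K·L = 0.7 × 5.17 = 3.619 m
P_cr = π²EI / L_e² = π² × 109×10⁹ × 2.163×10^-8 / 3.619² = 1.777×10^3 N
Factor of safety n = P_cr / P = 1.7768 / 1.10 = 1.62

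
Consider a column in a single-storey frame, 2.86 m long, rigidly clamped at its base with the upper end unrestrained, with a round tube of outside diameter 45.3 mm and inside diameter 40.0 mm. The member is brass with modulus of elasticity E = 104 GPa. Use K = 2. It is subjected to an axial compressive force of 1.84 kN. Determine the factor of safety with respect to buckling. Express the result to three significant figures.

n ≈ 1.38

d_o = 45.3 mm, d_i = 40.0 mm
I = π(d_o⁴ − d_i⁴)/64 = π(45.3⁴ − 40.00⁴)/64 = 8.105×10^4 mm⁴
I = 8.105×10^4 mm⁴ = 8.105×10^-8 m⁴
Effective length L_e = K·L = 2 × 2.86 = 5.720 m
P_cr = π²EI / L_e² = π² × 104×10⁹ × 8.105×10^-8 / 5.720² = 2.543×10^3 N
Factor of safety n = P_cr / P = 2.5426 / 1.84 = 1.38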